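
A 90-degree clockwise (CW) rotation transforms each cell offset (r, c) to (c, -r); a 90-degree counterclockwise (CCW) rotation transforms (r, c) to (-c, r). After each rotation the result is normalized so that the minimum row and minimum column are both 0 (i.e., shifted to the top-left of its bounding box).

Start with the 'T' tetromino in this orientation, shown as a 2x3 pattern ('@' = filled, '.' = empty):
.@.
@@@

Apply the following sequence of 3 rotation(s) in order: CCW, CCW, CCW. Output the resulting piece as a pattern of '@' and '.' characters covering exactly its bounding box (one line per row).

Start:
.@.
@@@
After rotation 1 (CCW):
.@
@@
.@
After rotation 2 (CCW):
@@@
.@.
After rotation 3 (CCW):
@.
@@
@.

Answer: @.
@@
@.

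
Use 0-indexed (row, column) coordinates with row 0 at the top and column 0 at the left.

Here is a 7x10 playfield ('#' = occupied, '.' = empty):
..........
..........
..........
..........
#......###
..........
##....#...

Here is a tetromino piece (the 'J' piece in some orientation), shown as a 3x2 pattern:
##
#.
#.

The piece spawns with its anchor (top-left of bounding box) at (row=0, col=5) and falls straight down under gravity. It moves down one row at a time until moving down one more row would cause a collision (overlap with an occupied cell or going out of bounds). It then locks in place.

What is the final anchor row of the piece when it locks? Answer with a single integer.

Answer: 4

Derivation:
Spawn at (row=0, col=5). Try each row:
  row 0: fits
  row 1: fits
  row 2: fits
  row 3: fits
  row 4: fits
  row 5: blocked -> lock at row 4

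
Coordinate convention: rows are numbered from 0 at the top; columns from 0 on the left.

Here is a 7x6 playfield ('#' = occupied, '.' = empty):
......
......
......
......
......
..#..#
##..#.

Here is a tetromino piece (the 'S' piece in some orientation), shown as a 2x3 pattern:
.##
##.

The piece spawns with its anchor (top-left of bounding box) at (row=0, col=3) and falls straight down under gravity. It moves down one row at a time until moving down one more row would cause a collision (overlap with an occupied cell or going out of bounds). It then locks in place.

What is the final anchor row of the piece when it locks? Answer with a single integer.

Spawn at (row=0, col=3). Try each row:
  row 0: fits
  row 1: fits
  row 2: fits
  row 3: fits
  row 4: fits
  row 5: blocked -> lock at row 4

Answer: 4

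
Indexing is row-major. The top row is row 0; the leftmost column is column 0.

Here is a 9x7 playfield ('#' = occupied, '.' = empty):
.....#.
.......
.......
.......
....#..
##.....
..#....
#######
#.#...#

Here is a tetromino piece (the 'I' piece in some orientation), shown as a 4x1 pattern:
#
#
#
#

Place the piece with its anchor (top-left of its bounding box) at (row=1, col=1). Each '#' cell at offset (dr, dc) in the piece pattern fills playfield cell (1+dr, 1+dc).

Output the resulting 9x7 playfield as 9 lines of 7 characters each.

Fill (1+0,1+0) = (1,1)
Fill (1+1,1+0) = (2,1)
Fill (1+2,1+0) = (3,1)
Fill (1+3,1+0) = (4,1)

Answer: .....#.
.#.....
.#.....
.#.....
.#..#..
##.....
..#....
#######
#.#...#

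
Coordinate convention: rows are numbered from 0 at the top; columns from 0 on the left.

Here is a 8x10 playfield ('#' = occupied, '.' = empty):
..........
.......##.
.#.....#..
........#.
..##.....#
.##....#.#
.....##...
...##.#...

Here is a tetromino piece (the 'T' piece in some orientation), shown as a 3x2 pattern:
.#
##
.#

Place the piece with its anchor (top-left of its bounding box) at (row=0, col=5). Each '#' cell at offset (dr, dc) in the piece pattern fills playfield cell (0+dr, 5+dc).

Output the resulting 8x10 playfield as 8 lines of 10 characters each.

Answer: ......#...
.....####.
.#....##..
........#.
..##.....#
.##....#.#
.....##...
...##.#...

Derivation:
Fill (0+0,5+1) = (0,6)
Fill (0+1,5+0) = (1,5)
Fill (0+1,5+1) = (1,6)
Fill (0+2,5+1) = (2,6)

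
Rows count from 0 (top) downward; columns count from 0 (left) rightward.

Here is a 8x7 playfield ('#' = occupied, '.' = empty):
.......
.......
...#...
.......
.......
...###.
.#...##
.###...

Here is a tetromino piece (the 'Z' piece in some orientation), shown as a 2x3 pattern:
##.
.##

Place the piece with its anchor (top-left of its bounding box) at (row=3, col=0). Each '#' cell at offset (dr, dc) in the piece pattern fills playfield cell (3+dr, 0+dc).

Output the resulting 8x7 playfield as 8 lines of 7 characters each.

Answer: .......
.......
...#...
##.....
.##....
...###.
.#...##
.###...

Derivation:
Fill (3+0,0+0) = (3,0)
Fill (3+0,0+1) = (3,1)
Fill (3+1,0+1) = (4,1)
Fill (3+1,0+2) = (4,2)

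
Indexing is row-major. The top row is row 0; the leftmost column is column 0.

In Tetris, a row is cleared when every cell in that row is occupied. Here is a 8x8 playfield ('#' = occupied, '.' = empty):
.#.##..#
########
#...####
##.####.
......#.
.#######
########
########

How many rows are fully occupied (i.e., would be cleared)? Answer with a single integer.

Answer: 3

Derivation:
Check each row:
  row 0: 4 empty cells -> not full
  row 1: 0 empty cells -> FULL (clear)
  row 2: 3 empty cells -> not full
  row 3: 2 empty cells -> not full
  row 4: 7 empty cells -> not full
  row 5: 1 empty cell -> not full
  row 6: 0 empty cells -> FULL (clear)
  row 7: 0 empty cells -> FULL (clear)
Total rows cleared: 3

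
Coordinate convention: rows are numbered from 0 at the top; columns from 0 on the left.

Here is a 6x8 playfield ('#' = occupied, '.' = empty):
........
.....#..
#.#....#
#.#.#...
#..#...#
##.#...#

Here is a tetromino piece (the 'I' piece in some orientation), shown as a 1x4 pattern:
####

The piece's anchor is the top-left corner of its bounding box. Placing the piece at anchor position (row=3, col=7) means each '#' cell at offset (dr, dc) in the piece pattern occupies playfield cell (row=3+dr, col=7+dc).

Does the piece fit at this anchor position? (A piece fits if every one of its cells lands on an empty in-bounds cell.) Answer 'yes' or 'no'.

Check each piece cell at anchor (3, 7):
  offset (0,0) -> (3,7): empty -> OK
  offset (0,1) -> (3,8): out of bounds -> FAIL
  offset (0,2) -> (3,9): out of bounds -> FAIL
  offset (0,3) -> (3,10): out of bounds -> FAIL
All cells valid: no

Answer: no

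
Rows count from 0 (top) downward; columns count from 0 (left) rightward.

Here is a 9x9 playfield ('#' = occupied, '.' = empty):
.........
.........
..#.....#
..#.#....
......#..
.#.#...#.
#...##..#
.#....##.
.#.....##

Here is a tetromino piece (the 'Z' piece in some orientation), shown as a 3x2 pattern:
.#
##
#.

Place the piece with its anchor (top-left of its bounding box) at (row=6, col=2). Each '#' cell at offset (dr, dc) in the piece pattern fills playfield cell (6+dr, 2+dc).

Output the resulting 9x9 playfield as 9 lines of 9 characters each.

Answer: .........
.........
..#.....#
..#.#....
......#..
.#.#...#.
#..###..#
.###..##.
.##....##

Derivation:
Fill (6+0,2+1) = (6,3)
Fill (6+1,2+0) = (7,2)
Fill (6+1,2+1) = (7,3)
Fill (6+2,2+0) = (8,2)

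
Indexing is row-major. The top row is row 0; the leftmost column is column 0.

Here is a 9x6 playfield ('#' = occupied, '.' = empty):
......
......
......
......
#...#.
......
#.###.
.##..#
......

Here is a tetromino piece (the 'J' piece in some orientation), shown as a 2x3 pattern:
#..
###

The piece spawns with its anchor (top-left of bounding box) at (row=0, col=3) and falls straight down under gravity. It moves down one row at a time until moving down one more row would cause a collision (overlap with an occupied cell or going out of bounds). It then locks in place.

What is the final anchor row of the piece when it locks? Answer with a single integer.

Spawn at (row=0, col=3). Try each row:
  row 0: fits
  row 1: fits
  row 2: fits
  row 3: blocked -> lock at row 2

Answer: 2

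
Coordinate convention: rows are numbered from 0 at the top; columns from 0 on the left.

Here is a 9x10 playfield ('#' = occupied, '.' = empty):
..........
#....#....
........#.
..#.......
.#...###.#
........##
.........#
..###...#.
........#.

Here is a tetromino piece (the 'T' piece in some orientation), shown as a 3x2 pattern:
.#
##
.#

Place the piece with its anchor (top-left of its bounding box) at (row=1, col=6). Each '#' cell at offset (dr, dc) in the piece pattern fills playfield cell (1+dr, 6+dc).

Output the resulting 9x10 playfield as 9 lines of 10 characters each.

Fill (1+0,6+1) = (1,7)
Fill (1+1,6+0) = (2,6)
Fill (1+1,6+1) = (2,7)
Fill (1+2,6+1) = (3,7)

Answer: ..........
#....#.#..
......###.
..#....#..
.#...###.#
........##
.........#
..###...#.
........#.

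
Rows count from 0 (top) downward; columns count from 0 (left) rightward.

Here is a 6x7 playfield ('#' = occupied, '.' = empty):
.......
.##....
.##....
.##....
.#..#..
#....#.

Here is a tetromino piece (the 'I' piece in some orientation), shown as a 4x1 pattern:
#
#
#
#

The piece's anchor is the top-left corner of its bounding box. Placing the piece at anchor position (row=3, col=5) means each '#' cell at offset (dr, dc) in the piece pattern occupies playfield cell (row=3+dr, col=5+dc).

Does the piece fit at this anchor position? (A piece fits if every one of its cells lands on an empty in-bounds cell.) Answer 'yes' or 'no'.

Answer: no

Derivation:
Check each piece cell at anchor (3, 5):
  offset (0,0) -> (3,5): empty -> OK
  offset (1,0) -> (4,5): empty -> OK
  offset (2,0) -> (5,5): occupied ('#') -> FAIL
  offset (3,0) -> (6,5): out of bounds -> FAIL
All cells valid: no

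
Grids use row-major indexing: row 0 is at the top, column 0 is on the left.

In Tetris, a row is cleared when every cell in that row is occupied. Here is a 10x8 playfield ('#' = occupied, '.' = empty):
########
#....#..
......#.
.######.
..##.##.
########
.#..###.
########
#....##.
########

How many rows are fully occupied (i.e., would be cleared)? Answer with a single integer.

Answer: 4

Derivation:
Check each row:
  row 0: 0 empty cells -> FULL (clear)
  row 1: 6 empty cells -> not full
  row 2: 7 empty cells -> not full
  row 3: 2 empty cells -> not full
  row 4: 4 empty cells -> not full
  row 5: 0 empty cells -> FULL (clear)
  row 6: 4 empty cells -> not full
  row 7: 0 empty cells -> FULL (clear)
  row 8: 5 empty cells -> not full
  row 9: 0 empty cells -> FULL (clear)
Total rows cleared: 4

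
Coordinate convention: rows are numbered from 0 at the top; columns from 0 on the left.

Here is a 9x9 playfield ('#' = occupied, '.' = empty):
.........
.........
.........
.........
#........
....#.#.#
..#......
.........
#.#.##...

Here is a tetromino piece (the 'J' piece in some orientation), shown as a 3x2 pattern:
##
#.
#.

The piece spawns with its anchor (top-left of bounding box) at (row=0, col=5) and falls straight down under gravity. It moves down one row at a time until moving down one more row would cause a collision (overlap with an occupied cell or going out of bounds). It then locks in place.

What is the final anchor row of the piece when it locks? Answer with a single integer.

Answer: 4

Derivation:
Spawn at (row=0, col=5). Try each row:
  row 0: fits
  row 1: fits
  row 2: fits
  row 3: fits
  row 4: fits
  row 5: blocked -> lock at row 4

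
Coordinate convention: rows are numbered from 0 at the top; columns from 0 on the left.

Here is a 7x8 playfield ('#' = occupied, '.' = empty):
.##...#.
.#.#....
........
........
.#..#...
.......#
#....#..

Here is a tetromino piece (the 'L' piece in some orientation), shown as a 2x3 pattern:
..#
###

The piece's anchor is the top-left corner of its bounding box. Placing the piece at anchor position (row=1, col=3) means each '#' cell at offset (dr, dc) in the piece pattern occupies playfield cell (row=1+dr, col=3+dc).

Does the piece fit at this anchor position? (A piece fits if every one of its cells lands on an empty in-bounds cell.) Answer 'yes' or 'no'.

Answer: yes

Derivation:
Check each piece cell at anchor (1, 3):
  offset (0,2) -> (1,5): empty -> OK
  offset (1,0) -> (2,3): empty -> OK
  offset (1,1) -> (2,4): empty -> OK
  offset (1,2) -> (2,5): empty -> OK
All cells valid: yes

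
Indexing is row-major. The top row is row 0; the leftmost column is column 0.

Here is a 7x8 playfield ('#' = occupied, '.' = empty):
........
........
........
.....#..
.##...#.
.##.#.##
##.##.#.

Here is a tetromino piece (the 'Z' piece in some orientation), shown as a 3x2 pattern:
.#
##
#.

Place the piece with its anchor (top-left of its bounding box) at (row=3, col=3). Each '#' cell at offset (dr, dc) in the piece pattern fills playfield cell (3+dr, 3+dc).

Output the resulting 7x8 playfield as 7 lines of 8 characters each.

Fill (3+0,3+1) = (3,4)
Fill (3+1,3+0) = (4,3)
Fill (3+1,3+1) = (4,4)
Fill (3+2,3+0) = (5,3)

Answer: ........
........
........
....##..
.####.#.
.####.##
##.##.#.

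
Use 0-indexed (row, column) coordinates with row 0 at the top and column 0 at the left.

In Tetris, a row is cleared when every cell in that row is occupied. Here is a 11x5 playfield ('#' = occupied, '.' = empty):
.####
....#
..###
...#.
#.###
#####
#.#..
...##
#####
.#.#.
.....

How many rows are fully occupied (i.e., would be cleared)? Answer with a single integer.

Check each row:
  row 0: 1 empty cell -> not full
  row 1: 4 empty cells -> not full
  row 2: 2 empty cells -> not full
  row 3: 4 empty cells -> not full
  row 4: 1 empty cell -> not full
  row 5: 0 empty cells -> FULL (clear)
  row 6: 3 empty cells -> not full
  row 7: 3 empty cells -> not full
  row 8: 0 empty cells -> FULL (clear)
  row 9: 3 empty cells -> not full
  row 10: 5 empty cells -> not full
Total rows cleared: 2

Answer: 2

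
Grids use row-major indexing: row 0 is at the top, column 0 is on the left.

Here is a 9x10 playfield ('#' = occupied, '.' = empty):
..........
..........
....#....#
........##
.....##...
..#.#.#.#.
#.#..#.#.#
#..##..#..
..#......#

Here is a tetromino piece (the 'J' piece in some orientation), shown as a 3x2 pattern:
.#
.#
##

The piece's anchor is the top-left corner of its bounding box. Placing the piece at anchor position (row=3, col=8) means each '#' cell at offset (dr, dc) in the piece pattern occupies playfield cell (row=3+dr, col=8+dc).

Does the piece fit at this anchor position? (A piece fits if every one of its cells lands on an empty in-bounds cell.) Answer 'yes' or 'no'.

Answer: no

Derivation:
Check each piece cell at anchor (3, 8):
  offset (0,1) -> (3,9): occupied ('#') -> FAIL
  offset (1,1) -> (4,9): empty -> OK
  offset (2,0) -> (5,8): occupied ('#') -> FAIL
  offset (2,1) -> (5,9): empty -> OK
All cells valid: no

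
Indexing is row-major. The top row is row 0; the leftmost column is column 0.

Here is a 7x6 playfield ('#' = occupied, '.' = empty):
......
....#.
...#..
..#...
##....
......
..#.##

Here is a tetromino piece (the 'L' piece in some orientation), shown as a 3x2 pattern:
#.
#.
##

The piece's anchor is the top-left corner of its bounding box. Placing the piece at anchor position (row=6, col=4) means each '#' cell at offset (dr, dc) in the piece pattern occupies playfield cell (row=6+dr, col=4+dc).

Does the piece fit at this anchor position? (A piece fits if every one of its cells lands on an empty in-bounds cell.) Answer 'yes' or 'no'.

Answer: no

Derivation:
Check each piece cell at anchor (6, 4):
  offset (0,0) -> (6,4): occupied ('#') -> FAIL
  offset (1,0) -> (7,4): out of bounds -> FAIL
  offset (2,0) -> (8,4): out of bounds -> FAIL
  offset (2,1) -> (8,5): out of bounds -> FAIL
All cells valid: no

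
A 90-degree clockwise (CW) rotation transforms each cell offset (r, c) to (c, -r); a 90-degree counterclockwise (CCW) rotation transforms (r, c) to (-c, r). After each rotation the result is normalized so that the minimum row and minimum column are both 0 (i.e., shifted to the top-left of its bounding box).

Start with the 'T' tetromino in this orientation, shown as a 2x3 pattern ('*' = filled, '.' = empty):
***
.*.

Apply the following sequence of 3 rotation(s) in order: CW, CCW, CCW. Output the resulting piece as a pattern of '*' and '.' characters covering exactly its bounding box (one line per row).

Start:
***
.*.
After rotation 1 (CW):
.*
**
.*
After rotation 2 (CCW):
***
.*.
After rotation 3 (CCW):
*.
**
*.

Answer: *.
**
*.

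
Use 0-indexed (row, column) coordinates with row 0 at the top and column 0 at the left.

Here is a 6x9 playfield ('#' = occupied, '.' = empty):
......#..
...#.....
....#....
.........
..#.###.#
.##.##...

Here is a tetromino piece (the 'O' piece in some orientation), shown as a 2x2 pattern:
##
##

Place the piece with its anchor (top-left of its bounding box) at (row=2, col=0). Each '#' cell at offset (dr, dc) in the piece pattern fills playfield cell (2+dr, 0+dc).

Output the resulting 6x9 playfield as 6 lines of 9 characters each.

Fill (2+0,0+0) = (2,0)
Fill (2+0,0+1) = (2,1)
Fill (2+1,0+0) = (3,0)
Fill (2+1,0+1) = (3,1)

Answer: ......#..
...#.....
##..#....
##.......
..#.###.#
.##.##...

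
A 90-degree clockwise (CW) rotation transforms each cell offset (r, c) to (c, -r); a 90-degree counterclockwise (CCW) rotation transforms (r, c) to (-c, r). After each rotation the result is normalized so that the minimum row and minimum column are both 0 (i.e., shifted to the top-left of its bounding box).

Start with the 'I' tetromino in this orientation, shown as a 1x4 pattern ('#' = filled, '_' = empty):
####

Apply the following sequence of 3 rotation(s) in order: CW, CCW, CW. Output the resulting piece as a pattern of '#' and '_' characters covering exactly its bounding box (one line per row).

Start:
####
After rotation 1 (CW):
#
#
#
#
After rotation 2 (CCW):
####
After rotation 3 (CW):
#
#
#
#

Answer: #
#
#
#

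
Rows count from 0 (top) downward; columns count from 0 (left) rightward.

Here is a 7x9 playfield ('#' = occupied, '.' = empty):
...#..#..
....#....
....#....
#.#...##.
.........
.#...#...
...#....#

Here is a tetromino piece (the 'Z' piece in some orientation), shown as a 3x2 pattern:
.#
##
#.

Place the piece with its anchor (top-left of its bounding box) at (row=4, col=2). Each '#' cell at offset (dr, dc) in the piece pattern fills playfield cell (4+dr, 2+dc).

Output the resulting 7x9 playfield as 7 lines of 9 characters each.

Fill (4+0,2+1) = (4,3)
Fill (4+1,2+0) = (5,2)
Fill (4+1,2+1) = (5,3)
Fill (4+2,2+0) = (6,2)

Answer: ...#..#..
....#....
....#....
#.#...##.
...#.....
.###.#...
..##....#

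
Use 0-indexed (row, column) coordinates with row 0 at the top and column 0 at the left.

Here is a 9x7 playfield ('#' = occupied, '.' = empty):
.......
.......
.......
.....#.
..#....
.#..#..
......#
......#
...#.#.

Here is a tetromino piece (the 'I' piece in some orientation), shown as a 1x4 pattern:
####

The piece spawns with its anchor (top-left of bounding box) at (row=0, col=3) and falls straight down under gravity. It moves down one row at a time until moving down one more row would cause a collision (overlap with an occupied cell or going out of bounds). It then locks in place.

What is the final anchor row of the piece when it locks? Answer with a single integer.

Answer: 2

Derivation:
Spawn at (row=0, col=3). Try each row:
  row 0: fits
  row 1: fits
  row 2: fits
  row 3: blocked -> lock at row 2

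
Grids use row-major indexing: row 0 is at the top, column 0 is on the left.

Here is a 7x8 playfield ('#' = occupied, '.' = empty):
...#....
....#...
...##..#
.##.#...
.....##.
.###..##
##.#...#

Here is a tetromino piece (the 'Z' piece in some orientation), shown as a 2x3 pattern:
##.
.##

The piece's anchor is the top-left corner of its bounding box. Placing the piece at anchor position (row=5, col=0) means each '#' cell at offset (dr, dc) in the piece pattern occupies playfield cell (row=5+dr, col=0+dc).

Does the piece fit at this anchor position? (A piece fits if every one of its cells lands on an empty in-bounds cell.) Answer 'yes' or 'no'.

Answer: no

Derivation:
Check each piece cell at anchor (5, 0):
  offset (0,0) -> (5,0): empty -> OK
  offset (0,1) -> (5,1): occupied ('#') -> FAIL
  offset (1,1) -> (6,1): occupied ('#') -> FAIL
  offset (1,2) -> (6,2): empty -> OK
All cells valid: no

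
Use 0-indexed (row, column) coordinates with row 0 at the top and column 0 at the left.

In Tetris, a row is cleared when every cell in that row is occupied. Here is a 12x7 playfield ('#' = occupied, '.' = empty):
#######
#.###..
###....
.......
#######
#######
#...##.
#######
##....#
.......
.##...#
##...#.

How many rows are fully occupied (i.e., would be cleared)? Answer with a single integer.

Check each row:
  row 0: 0 empty cells -> FULL (clear)
  row 1: 3 empty cells -> not full
  row 2: 4 empty cells -> not full
  row 3: 7 empty cells -> not full
  row 4: 0 empty cells -> FULL (clear)
  row 5: 0 empty cells -> FULL (clear)
  row 6: 4 empty cells -> not full
  row 7: 0 empty cells -> FULL (clear)
  row 8: 4 empty cells -> not full
  row 9: 7 empty cells -> not full
  row 10: 4 empty cells -> not full
  row 11: 4 empty cells -> not full
Total rows cleared: 4

Answer: 4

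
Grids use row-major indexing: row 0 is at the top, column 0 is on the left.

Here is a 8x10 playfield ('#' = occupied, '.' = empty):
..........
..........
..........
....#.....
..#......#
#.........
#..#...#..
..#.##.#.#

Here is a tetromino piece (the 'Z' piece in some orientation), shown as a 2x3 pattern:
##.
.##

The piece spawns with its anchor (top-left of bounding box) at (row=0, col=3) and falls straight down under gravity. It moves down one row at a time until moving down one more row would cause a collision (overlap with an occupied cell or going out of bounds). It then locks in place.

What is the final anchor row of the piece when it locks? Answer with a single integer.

Spawn at (row=0, col=3). Try each row:
  row 0: fits
  row 1: fits
  row 2: blocked -> lock at row 1

Answer: 1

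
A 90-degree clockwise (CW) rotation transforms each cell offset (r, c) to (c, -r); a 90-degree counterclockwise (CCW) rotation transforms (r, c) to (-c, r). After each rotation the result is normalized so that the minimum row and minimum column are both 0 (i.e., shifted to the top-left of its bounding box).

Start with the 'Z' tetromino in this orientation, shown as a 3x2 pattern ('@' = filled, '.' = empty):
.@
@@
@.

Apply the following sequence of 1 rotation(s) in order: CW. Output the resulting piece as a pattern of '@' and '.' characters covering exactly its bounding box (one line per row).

Answer: @@.
.@@

Derivation:
Start:
.@
@@
@.
After rotation 1 (CW):
@@.
.@@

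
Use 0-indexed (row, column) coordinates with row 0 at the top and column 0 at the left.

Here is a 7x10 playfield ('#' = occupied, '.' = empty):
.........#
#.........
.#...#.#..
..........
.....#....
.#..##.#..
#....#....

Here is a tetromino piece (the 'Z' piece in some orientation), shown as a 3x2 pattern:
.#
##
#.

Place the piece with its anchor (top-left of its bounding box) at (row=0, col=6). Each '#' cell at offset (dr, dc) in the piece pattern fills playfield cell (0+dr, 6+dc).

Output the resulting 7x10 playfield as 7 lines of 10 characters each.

Answer: .......#.#
#.....##..
.#...###..
..........
.....#....
.#..##.#..
#....#....

Derivation:
Fill (0+0,6+1) = (0,7)
Fill (0+1,6+0) = (1,6)
Fill (0+1,6+1) = (1,7)
Fill (0+2,6+0) = (2,6)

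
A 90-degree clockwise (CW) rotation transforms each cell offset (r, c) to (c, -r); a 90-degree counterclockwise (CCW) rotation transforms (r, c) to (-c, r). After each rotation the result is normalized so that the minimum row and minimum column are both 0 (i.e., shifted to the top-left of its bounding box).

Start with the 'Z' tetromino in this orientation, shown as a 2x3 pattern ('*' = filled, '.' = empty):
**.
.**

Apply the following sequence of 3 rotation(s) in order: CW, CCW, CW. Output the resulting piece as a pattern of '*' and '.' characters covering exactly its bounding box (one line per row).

Answer: .*
**
*.

Derivation:
Start:
**.
.**
After rotation 1 (CW):
.*
**
*.
After rotation 2 (CCW):
**.
.**
After rotation 3 (CW):
.*
**
*.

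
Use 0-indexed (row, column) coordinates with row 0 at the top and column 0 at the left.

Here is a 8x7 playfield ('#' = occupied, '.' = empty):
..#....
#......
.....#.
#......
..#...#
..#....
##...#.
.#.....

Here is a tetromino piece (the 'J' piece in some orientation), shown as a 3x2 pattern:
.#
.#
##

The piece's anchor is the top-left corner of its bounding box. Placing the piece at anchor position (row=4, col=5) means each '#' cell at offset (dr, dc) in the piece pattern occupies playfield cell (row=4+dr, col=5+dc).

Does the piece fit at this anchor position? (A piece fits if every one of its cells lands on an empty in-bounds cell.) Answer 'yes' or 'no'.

Check each piece cell at anchor (4, 5):
  offset (0,1) -> (4,6): occupied ('#') -> FAIL
  offset (1,1) -> (5,6): empty -> OK
  offset (2,0) -> (6,5): occupied ('#') -> FAIL
  offset (2,1) -> (6,6): empty -> OK
All cells valid: no

Answer: no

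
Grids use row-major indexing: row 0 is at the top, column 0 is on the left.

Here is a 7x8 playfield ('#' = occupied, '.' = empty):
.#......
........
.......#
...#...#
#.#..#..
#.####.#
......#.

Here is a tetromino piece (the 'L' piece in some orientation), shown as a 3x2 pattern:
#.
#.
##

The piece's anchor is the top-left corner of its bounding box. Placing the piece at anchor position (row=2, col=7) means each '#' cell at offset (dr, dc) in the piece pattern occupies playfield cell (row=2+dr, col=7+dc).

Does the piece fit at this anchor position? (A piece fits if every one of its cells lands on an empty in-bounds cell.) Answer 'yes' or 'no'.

Check each piece cell at anchor (2, 7):
  offset (0,0) -> (2,7): occupied ('#') -> FAIL
  offset (1,0) -> (3,7): occupied ('#') -> FAIL
  offset (2,0) -> (4,7): empty -> OK
  offset (2,1) -> (4,8): out of bounds -> FAIL
All cells valid: no

Answer: no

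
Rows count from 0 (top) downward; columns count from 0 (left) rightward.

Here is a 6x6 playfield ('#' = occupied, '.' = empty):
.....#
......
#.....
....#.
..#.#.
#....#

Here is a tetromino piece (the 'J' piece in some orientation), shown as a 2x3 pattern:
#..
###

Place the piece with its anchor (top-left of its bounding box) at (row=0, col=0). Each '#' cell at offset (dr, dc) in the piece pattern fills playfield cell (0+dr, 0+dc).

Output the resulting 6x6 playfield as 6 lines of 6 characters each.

Answer: #....#
###...
#.....
....#.
..#.#.
#....#

Derivation:
Fill (0+0,0+0) = (0,0)
Fill (0+1,0+0) = (1,0)
Fill (0+1,0+1) = (1,1)
Fill (0+1,0+2) = (1,2)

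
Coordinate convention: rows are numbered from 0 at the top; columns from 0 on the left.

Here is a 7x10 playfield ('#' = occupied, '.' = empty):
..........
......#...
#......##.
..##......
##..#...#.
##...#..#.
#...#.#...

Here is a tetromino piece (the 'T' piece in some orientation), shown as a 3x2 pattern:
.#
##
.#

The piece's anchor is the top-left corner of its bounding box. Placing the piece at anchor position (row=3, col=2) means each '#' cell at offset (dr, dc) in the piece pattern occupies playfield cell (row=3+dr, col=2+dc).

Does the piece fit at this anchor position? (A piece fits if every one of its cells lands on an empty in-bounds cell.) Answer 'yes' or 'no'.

Check each piece cell at anchor (3, 2):
  offset (0,1) -> (3,3): occupied ('#') -> FAIL
  offset (1,0) -> (4,2): empty -> OK
  offset (1,1) -> (4,3): empty -> OK
  offset (2,1) -> (5,3): empty -> OK
All cells valid: no

Answer: no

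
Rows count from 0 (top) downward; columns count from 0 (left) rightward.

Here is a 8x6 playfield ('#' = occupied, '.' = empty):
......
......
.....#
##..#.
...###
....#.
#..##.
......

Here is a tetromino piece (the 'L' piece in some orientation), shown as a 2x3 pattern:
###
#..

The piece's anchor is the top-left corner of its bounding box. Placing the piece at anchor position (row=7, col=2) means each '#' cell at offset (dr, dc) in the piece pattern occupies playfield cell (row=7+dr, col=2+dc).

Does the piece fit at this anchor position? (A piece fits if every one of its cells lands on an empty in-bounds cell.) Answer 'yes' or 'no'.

Check each piece cell at anchor (7, 2):
  offset (0,0) -> (7,2): empty -> OK
  offset (0,1) -> (7,3): empty -> OK
  offset (0,2) -> (7,4): empty -> OK
  offset (1,0) -> (8,2): out of bounds -> FAIL
All cells valid: no

Answer: no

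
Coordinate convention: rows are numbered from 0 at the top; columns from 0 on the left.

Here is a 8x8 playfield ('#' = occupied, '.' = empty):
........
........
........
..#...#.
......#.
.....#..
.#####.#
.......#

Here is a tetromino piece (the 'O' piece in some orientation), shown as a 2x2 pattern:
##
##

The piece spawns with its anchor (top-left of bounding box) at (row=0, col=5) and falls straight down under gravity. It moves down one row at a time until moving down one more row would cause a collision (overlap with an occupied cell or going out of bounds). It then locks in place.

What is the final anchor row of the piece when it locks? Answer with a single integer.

Answer: 1

Derivation:
Spawn at (row=0, col=5). Try each row:
  row 0: fits
  row 1: fits
  row 2: blocked -> lock at row 1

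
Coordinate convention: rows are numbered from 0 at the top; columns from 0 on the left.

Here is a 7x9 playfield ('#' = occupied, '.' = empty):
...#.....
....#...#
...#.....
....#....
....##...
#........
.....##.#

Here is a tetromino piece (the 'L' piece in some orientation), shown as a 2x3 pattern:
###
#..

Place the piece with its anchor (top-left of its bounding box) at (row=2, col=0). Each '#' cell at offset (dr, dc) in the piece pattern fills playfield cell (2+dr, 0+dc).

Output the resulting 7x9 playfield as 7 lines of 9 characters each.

Answer: ...#.....
....#...#
####.....
#...#....
....##...
#........
.....##.#

Derivation:
Fill (2+0,0+0) = (2,0)
Fill (2+0,0+1) = (2,1)
Fill (2+0,0+2) = (2,2)
Fill (2+1,0+0) = (3,0)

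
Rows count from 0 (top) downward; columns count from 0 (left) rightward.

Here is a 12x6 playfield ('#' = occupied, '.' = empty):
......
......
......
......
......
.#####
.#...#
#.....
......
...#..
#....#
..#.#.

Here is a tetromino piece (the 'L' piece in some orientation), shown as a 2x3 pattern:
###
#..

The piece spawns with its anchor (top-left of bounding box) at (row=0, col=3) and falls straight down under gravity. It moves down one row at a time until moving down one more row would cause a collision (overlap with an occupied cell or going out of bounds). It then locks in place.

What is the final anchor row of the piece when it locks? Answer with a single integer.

Answer: 3

Derivation:
Spawn at (row=0, col=3). Try each row:
  row 0: fits
  row 1: fits
  row 2: fits
  row 3: fits
  row 4: blocked -> lock at row 3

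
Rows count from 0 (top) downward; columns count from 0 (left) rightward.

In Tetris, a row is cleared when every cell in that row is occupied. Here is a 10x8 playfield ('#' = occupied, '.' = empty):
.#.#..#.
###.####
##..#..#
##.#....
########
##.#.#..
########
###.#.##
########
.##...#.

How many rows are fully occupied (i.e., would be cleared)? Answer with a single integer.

Check each row:
  row 0: 5 empty cells -> not full
  row 1: 1 empty cell -> not full
  row 2: 4 empty cells -> not full
  row 3: 5 empty cells -> not full
  row 4: 0 empty cells -> FULL (clear)
  row 5: 4 empty cells -> not full
  row 6: 0 empty cells -> FULL (clear)
  row 7: 2 empty cells -> not full
  row 8: 0 empty cells -> FULL (clear)
  row 9: 5 empty cells -> not full
Total rows cleared: 3

Answer: 3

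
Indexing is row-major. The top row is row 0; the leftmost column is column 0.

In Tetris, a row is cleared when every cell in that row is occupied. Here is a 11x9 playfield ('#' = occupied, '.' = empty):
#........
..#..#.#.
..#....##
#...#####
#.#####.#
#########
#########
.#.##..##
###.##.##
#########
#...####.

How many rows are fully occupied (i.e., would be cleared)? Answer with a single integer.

Answer: 3

Derivation:
Check each row:
  row 0: 8 empty cells -> not full
  row 1: 6 empty cells -> not full
  row 2: 6 empty cells -> not full
  row 3: 3 empty cells -> not full
  row 4: 2 empty cells -> not full
  row 5: 0 empty cells -> FULL (clear)
  row 6: 0 empty cells -> FULL (clear)
  row 7: 4 empty cells -> not full
  row 8: 2 empty cells -> not full
  row 9: 0 empty cells -> FULL (clear)
  row 10: 4 empty cells -> not full
Total rows cleared: 3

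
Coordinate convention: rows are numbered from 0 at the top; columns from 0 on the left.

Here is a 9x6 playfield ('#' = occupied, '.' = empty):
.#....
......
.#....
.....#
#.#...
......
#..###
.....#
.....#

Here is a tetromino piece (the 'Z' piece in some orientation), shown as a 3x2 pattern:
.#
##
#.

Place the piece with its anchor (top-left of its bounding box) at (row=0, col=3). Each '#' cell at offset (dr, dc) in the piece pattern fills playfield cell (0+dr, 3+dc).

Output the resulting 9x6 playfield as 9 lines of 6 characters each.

Answer: .#..#.
...##.
.#.#..
.....#
#.#...
......
#..###
.....#
.....#

Derivation:
Fill (0+0,3+1) = (0,4)
Fill (0+1,3+0) = (1,3)
Fill (0+1,3+1) = (1,4)
Fill (0+2,3+0) = (2,3)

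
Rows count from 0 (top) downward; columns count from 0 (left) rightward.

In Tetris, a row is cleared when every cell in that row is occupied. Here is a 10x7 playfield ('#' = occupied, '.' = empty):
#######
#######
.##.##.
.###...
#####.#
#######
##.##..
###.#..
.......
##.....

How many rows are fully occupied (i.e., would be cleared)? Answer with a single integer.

Answer: 3

Derivation:
Check each row:
  row 0: 0 empty cells -> FULL (clear)
  row 1: 0 empty cells -> FULL (clear)
  row 2: 3 empty cells -> not full
  row 3: 4 empty cells -> not full
  row 4: 1 empty cell -> not full
  row 5: 0 empty cells -> FULL (clear)
  row 6: 3 empty cells -> not full
  row 7: 3 empty cells -> not full
  row 8: 7 empty cells -> not full
  row 9: 5 empty cells -> not full
Total rows cleared: 3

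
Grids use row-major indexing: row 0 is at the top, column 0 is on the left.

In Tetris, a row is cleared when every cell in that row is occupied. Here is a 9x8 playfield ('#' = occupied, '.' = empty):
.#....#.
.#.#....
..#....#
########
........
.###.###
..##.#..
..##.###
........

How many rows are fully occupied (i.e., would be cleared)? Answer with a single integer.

Check each row:
  row 0: 6 empty cells -> not full
  row 1: 6 empty cells -> not full
  row 2: 6 empty cells -> not full
  row 3: 0 empty cells -> FULL (clear)
  row 4: 8 empty cells -> not full
  row 5: 2 empty cells -> not full
  row 6: 5 empty cells -> not full
  row 7: 3 empty cells -> not full
  row 8: 8 empty cells -> not full
Total rows cleared: 1

Answer: 1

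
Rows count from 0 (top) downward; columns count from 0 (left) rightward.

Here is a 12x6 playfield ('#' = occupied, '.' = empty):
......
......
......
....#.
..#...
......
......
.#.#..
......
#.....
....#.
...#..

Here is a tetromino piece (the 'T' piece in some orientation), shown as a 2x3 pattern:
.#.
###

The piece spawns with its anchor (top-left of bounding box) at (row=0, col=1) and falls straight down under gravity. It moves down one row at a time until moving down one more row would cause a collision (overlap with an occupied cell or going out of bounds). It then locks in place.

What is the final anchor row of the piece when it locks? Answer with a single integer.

Spawn at (row=0, col=1). Try each row:
  row 0: fits
  row 1: fits
  row 2: fits
  row 3: blocked -> lock at row 2

Answer: 2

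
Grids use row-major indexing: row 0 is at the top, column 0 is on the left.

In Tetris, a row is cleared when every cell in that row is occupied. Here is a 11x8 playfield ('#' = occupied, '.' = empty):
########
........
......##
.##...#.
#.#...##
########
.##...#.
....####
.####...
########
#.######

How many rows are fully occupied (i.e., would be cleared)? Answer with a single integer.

Answer: 3

Derivation:
Check each row:
  row 0: 0 empty cells -> FULL (clear)
  row 1: 8 empty cells -> not full
  row 2: 6 empty cells -> not full
  row 3: 5 empty cells -> not full
  row 4: 4 empty cells -> not full
  row 5: 0 empty cells -> FULL (clear)
  row 6: 5 empty cells -> not full
  row 7: 4 empty cells -> not full
  row 8: 4 empty cells -> not full
  row 9: 0 empty cells -> FULL (clear)
  row 10: 1 empty cell -> not full
Total rows cleared: 3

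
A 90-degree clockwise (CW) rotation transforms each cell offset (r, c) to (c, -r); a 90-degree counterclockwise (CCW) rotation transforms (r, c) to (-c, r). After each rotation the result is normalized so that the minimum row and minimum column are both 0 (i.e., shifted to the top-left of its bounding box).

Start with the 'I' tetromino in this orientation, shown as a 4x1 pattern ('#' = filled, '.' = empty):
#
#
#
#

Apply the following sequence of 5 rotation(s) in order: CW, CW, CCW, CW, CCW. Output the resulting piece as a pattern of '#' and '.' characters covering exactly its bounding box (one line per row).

Answer: ####

Derivation:
Start:
#
#
#
#
After rotation 1 (CW):
####
After rotation 2 (CW):
#
#
#
#
After rotation 3 (CCW):
####
After rotation 4 (CW):
#
#
#
#
After rotation 5 (CCW):
####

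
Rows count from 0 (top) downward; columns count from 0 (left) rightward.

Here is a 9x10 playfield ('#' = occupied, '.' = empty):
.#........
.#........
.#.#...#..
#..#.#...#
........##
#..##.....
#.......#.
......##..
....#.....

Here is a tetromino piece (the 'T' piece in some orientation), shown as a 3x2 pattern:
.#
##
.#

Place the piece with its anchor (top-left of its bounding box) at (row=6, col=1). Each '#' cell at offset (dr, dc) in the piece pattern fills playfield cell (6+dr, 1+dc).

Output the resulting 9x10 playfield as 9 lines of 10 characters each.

Fill (6+0,1+1) = (6,2)
Fill (6+1,1+0) = (7,1)
Fill (6+1,1+1) = (7,2)
Fill (6+2,1+1) = (8,2)

Answer: .#........
.#........
.#.#...#..
#..#.#...#
........##
#..##.....
#.#.....#.
.##...##..
..#.#.....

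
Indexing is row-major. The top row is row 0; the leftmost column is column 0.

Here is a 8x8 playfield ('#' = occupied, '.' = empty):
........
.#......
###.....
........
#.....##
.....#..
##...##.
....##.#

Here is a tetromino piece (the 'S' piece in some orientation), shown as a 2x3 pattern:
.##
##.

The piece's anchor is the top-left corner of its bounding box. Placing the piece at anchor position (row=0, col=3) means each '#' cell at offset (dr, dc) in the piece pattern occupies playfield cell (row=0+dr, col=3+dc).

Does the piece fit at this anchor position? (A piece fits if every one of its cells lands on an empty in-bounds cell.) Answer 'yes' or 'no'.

Answer: yes

Derivation:
Check each piece cell at anchor (0, 3):
  offset (0,1) -> (0,4): empty -> OK
  offset (0,2) -> (0,5): empty -> OK
  offset (1,0) -> (1,3): empty -> OK
  offset (1,1) -> (1,4): empty -> OK
All cells valid: yes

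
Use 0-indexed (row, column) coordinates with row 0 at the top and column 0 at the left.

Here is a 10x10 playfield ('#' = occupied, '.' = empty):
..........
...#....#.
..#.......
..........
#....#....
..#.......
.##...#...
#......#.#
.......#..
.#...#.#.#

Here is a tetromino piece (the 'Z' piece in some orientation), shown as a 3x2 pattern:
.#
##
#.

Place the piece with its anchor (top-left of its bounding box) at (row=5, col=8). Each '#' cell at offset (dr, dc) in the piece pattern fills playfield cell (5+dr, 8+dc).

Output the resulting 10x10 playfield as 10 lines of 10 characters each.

Answer: ..........
...#....#.
..#.......
..........
#....#....
..#......#
.##...#.##
#......###
.......#..
.#...#.#.#

Derivation:
Fill (5+0,8+1) = (5,9)
Fill (5+1,8+0) = (6,8)
Fill (5+1,8+1) = (6,9)
Fill (5+2,8+0) = (7,8)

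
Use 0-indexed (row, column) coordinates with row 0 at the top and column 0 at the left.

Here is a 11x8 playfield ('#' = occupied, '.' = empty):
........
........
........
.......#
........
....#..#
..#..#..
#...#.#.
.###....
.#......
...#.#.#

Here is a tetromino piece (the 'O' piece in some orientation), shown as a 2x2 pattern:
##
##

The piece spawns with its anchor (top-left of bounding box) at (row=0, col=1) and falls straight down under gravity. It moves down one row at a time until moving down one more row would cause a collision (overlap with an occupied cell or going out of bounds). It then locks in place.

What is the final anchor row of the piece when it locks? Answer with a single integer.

Answer: 4

Derivation:
Spawn at (row=0, col=1). Try each row:
  row 0: fits
  row 1: fits
  row 2: fits
  row 3: fits
  row 4: fits
  row 5: blocked -> lock at row 4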